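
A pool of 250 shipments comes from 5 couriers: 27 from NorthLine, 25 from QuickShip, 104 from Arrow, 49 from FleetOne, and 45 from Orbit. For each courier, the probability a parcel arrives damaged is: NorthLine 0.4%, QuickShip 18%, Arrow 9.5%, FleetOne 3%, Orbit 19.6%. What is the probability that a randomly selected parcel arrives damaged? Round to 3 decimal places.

Compute prior × likelihood for every hypothesis:
  NorthLine: 0.108 × 0.004 = 0.000432
  QuickShip: 0.1 × 0.18 = 0.018
  Arrow: 0.416 × 0.095 = 0.03952
  FleetOne: 0.196 × 0.03 = 0.00588
  Orbit: 0.18 × 0.196 = 0.03528
P(damaged) = 0.000432 + 0.018 + 0.03952 + 0.00588 + 0.03528 = 0.099112 → 0.099.

0.099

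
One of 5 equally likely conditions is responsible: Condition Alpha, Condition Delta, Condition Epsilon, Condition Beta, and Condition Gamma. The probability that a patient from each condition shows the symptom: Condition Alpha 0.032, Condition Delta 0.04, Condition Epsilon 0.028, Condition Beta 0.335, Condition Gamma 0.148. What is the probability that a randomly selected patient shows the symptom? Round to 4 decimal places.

Since the prior is uniform, the posterior is proportional to the likelihood:
  Condition Alpha: 0.032
  Condition Delta: 0.04
  Condition Epsilon: 0.028
  Condition Beta: 0.335
  Condition Gamma: 0.148
P(symptomatic) = (1/5) × (0.032 + 0.04 + 0.028 + 0.335 + 0.148) = 0.583/5 ≈ 0.1166.

0.1166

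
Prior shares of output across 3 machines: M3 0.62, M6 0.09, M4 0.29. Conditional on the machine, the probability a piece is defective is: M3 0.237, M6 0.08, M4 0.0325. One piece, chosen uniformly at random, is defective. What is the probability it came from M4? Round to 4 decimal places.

0.0576

Unnormalized posteriors (prior × likelihood):
  M3: 0.62 × 0.237 = 0.14694
  M6: 0.09 × 0.08 = 0.0072
  M4: 0.29 × 0.0325 = 0.009425
Sum = 0.163565.
P(M4 | evidence) = 0.009425 / 0.163565 ≈ 0.0576.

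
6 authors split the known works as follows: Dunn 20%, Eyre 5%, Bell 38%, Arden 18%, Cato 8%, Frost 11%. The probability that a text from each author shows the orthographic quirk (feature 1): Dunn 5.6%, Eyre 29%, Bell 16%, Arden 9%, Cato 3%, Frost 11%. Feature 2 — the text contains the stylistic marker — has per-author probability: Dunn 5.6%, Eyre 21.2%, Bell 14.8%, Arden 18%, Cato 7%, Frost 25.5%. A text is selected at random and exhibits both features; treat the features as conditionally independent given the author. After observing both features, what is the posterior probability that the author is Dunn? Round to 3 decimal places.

By Bayes' rule, posterior ∝ prior × likelihood:
  Dunn: 0.2 × 0.056 × 0.056 = 0.0006272
  Eyre: 0.05 × 0.29 × 0.212 = 0.003074
  Bell: 0.38 × 0.16 × 0.148 = 0.0089984
  Arden: 0.18 × 0.09 × 0.18 = 0.002916
  Cato: 0.08 × 0.03 × 0.07 = 0.000168
  Frost: 0.11 × 0.11 × 0.255 = 0.0030855
Normalizing constant = 0.0188691.
P(Dunn | evidence) = 0.0006272 / 0.0188691 ≈ 0.033.

0.033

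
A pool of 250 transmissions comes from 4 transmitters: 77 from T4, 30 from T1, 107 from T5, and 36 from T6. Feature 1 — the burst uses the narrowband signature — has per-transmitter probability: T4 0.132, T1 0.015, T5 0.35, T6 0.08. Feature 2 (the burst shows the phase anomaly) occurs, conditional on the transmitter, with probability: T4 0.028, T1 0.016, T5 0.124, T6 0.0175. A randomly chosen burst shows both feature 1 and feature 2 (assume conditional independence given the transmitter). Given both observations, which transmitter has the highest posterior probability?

Prior × likelihood for each hypothesis:
  T4: 0.308 × 0.132 × 0.028 = 0.001138368
  T1: 0.12 × 0.015 × 0.016 = 0.0000288
  T5: 0.428 × 0.35 × 0.124 = 0.0185752
  T6: 0.144 × 0.08 × 0.0175 = 0.0002016
Sum = 0.019943968.
Largest term belongs to T5, so T5 is most probable.

T5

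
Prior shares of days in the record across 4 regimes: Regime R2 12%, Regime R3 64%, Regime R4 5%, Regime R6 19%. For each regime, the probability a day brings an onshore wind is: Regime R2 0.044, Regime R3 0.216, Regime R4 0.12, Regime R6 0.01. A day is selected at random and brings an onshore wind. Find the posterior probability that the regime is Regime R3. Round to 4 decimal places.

0.9130

Unnormalized posteriors (prior × likelihood):
  Regime R2: 0.12 × 0.044 = 0.00528
  Regime R3: 0.64 × 0.216 = 0.13824
  Regime R4: 0.05 × 0.12 = 0.006
  Regime R6: 0.19 × 0.01 = 0.0019
Sum = 0.15142.
P(Regime R3 | evidence) = 0.13824 / 0.15142 ≈ 0.9130.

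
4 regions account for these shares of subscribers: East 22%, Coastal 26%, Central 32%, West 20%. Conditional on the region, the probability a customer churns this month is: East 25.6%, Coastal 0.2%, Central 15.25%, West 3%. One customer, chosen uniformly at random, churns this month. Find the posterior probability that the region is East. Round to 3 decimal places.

By Bayes' rule, posterior ∝ prior × likelihood:
  East: 0.22 × 0.256 = 0.05632
  Coastal: 0.26 × 0.002 = 0.00052
  Central: 0.32 × 0.1525 = 0.0488
  West: 0.2 × 0.03 = 0.006
Sum = 0.11164.
P(East | evidence) = 0.05632 / 0.11164 ≈ 0.504.

0.504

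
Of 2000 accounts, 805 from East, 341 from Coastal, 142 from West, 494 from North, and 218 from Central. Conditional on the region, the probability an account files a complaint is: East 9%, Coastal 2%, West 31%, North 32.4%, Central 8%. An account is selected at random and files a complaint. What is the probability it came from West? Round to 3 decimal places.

By Bayes' rule, posterior ∝ prior × likelihood:
  East: 0.4025 × 0.09 = 0.036225
  Coastal: 0.1705 × 0.02 = 0.00341
  West: 0.071 × 0.31 = 0.02201
  North: 0.247 × 0.324 = 0.080028
  Central: 0.109 × 0.08 = 0.00872
Total = 0.150393.
P(West | evidence) = 0.02201 / 0.150393 ≈ 0.146.

0.146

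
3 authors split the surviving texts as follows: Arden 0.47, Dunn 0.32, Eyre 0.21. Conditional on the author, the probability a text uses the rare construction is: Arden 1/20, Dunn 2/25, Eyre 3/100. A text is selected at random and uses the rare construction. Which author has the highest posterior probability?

Dunn

Compute prior × likelihood for every hypothesis:
  Arden: 0.47 × 0.05 = 0.0235
  Dunn: 0.32 × 0.08 = 0.0256
  Eyre: 0.21 × 0.03 = 0.0063
Sum = 0.0554.
Largest term belongs to Dunn, so Dunn is most probable.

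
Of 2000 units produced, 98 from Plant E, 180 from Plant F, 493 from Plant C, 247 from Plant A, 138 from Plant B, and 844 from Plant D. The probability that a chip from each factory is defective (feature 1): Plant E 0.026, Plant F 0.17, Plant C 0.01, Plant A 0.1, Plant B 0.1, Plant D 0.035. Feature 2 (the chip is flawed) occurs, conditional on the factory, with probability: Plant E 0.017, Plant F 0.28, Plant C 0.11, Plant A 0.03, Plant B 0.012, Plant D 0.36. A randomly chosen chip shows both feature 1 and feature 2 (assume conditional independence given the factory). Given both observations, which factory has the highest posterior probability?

Plant D

Compute prior × likelihood for every hypothesis:
  Plant E: 0.049 × 0.026 × 0.017 = 0.000021658
  Plant F: 0.09 × 0.17 × 0.28 = 0.004284
  Plant C: 0.2465 × 0.01 × 0.11 = 0.00027115
  Plant A: 0.1235 × 0.1 × 0.03 = 0.0003705
  Plant B: 0.069 × 0.1 × 0.012 = 0.0000828
  Plant D: 0.422 × 0.035 × 0.36 = 0.0053172
Sum = 0.010347308.
Largest term belongs to Plant D, so Plant D is most probable.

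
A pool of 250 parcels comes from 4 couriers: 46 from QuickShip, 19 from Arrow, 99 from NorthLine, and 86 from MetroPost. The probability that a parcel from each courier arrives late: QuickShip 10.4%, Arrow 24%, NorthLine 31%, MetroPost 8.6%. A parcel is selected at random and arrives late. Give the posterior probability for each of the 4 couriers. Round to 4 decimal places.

By Bayes' rule, posterior ∝ prior × likelihood:
  QuickShip: 0.184 × 0.104 = 0.019136
  Arrow: 0.076 × 0.24 = 0.01824
  NorthLine: 0.396 × 0.31 = 0.12276
  MetroPost: 0.344 × 0.086 = 0.029584
Sum = 0.18972.
P(QuickShip | late) = 0.019136/0.18972 ≈ 0.1009
P(Arrow | late) = 0.01824/0.18972 ≈ 0.0961
P(NorthLine | late) = 0.12276/0.18972 ≈ 0.6471
P(MetroPost | late) = 0.029584/0.18972 ≈ 0.1559

QuickShip 0.1009, Arrow 0.0961, NorthLine 0.6471, MetroPost 0.1559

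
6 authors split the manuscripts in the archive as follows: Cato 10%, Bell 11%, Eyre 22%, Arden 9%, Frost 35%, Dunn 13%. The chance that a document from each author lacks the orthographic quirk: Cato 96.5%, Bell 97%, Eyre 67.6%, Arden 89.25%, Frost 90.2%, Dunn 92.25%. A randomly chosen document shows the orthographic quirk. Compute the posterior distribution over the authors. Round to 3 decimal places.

Taking complements, P(quirk | each) = Cato 0.035, Bell 0.03, Eyre 0.324, Arden 0.1075, Frost 0.098, Dunn 0.0775.
Unnormalized posteriors (prior × likelihood):
  Cato: 0.1 × 0.035 = 0.0035
  Bell: 0.11 × 0.03 = 0.0033
  Eyre: 0.22 × 0.324 = 0.07128
  Arden: 0.09 × 0.1075 = 0.009675
  Frost: 0.35 × 0.098 = 0.0343
  Dunn: 0.13 × 0.0775 = 0.010075
Normalizing constant = 0.13213.
P(Cato | quirk) = 0.0035/0.13213 ≈ 0.026
P(Bell | quirk) = 0.0033/0.13213 ≈ 0.025
P(Eyre | quirk) = 0.07128/0.13213 ≈ 0.539
P(Arden | quirk) = 0.009675/0.13213 ≈ 0.073
P(Frost | quirk) = 0.0343/0.13213 ≈ 0.260
P(Dunn | quirk) = 0.010075/0.13213 ≈ 0.076
(Check: 0.026+0.025+0.539+0.073+0.260+0.076 = 0.999.)

Cato 0.026, Bell 0.025, Eyre 0.539, Arden 0.073, Frost 0.260, Dunn 0.076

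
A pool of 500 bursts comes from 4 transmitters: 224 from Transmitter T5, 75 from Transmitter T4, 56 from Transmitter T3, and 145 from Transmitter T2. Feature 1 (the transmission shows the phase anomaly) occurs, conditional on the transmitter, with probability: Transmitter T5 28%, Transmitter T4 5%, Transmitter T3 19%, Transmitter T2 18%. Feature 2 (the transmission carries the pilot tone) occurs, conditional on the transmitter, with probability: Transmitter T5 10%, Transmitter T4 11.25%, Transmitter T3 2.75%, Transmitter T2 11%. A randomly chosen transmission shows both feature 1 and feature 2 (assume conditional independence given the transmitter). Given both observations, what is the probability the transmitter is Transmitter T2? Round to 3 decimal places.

0.291

By Bayes' rule, posterior ∝ prior × likelihood:
  Transmitter T5: 0.448 × 0.28 × 0.1 = 0.012544
  Transmitter T4: 0.15 × 0.05 × 0.1125 = 0.00084375
  Transmitter T3: 0.112 × 0.19 × 0.0275 = 0.0005852
  Transmitter T2: 0.29 × 0.18 × 0.11 = 0.005742
Total = 0.01971495.
P(Transmitter T2 | evidence) = 0.005742 / 0.01971495 ≈ 0.291.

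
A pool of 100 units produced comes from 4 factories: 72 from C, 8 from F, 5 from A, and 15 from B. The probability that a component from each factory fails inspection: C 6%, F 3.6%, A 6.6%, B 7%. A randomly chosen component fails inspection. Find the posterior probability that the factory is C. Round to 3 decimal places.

0.721

Compute prior × likelihood for every hypothesis:
  C: 0.72 × 0.06 = 0.0432
  F: 0.08 × 0.036 = 0.00288
  A: 0.05 × 0.066 = 0.0033
  B: 0.15 × 0.07 = 0.0105
Normalizing constant = 0.05988.
P(C | evidence) = 0.0432 / 0.05988 ≈ 0.721.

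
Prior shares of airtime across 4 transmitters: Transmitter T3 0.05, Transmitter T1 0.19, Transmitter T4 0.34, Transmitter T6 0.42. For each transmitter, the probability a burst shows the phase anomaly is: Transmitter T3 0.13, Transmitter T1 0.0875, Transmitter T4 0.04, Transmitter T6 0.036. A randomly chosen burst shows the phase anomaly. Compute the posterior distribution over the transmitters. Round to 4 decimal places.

Transmitter T3 0.1254, Transmitter T1 0.3207, Transmitter T4 0.2623, Transmitter T6 0.2916

Unnormalized posteriors (prior × likelihood):
  Transmitter T3: 0.05 × 0.13 = 0.0065
  Transmitter T1: 0.19 × 0.0875 = 0.016625
  Transmitter T4: 0.34 × 0.04 = 0.0136
  Transmitter T6: 0.42 × 0.036 = 0.01512
Total = 0.051845.
P(Transmitter T3 | anomaly) = 0.0065/0.051845 ≈ 0.1254
P(Transmitter T1 | anomaly) = 0.016625/0.051845 ≈ 0.3207
P(Transmitter T4 | anomaly) = 0.0136/0.051845 ≈ 0.2623
P(Transmitter T6 | anomaly) = 0.01512/0.051845 ≈ 0.2916
(Check: 0.1254+0.3207+0.2623+0.2916 = 1.0000.)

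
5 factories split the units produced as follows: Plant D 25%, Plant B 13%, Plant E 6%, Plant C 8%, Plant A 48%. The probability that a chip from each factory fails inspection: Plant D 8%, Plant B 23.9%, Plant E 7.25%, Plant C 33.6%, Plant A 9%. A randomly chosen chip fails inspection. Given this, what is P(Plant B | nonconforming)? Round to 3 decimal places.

Unnormalized posteriors (prior × likelihood):
  Plant D: 0.25 × 0.08 = 0.02
  Plant B: 0.13 × 0.239 = 0.03107
  Plant E: 0.06 × 0.0725 = 0.00435
  Plant C: 0.08 × 0.336 = 0.02688
  Plant A: 0.48 × 0.09 = 0.0432
Normalizing constant = 0.1255.
P(Plant B | evidence) = 0.03107 / 0.1255 ≈ 0.248.

0.248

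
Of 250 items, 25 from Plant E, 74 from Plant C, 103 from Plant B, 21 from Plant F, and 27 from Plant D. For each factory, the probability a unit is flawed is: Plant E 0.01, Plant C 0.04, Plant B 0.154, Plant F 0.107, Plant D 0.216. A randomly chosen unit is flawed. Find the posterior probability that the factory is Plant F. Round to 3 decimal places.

0.083

Prior × likelihood for each hypothesis:
  Plant E: 0.1 × 0.01 = 0.001
  Plant C: 0.296 × 0.04 = 0.01184
  Plant B: 0.412 × 0.154 = 0.063448
  Plant F: 0.084 × 0.107 = 0.008988
  Plant D: 0.108 × 0.216 = 0.023328
Sum = 0.108604.
P(Plant F | evidence) = 0.008988 / 0.108604 ≈ 0.083.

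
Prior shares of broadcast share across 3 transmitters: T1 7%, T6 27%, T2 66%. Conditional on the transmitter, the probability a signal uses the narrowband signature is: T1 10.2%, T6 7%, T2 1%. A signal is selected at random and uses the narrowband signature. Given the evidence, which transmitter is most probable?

T6

Prior × likelihood for each hypothesis:
  T1: 0.07 × 0.102 = 0.00714
  T6: 0.27 × 0.07 = 0.0189
  T2: 0.66 × 0.01 = 0.0066
Total = 0.03264.
Largest term belongs to T6, so T6 is most probable.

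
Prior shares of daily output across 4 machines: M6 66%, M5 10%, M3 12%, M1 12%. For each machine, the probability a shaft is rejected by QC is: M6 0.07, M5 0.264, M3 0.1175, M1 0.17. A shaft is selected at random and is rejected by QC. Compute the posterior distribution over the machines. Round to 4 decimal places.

M6 0.4314, M5 0.2465, M3 0.1317, M1 0.1905

Unnormalized posteriors (prior × likelihood):
  M6: 0.66 × 0.07 = 0.0462
  M5: 0.1 × 0.264 = 0.0264
  M3: 0.12 × 0.1175 = 0.0141
  M1: 0.12 × 0.17 = 0.0204
Normalizing constant = 0.1071.
P(M6 | rejected) = 0.0462/0.1071 ≈ 0.4314
P(M5 | rejected) = 0.0264/0.1071 ≈ 0.2465
P(M3 | rejected) = 0.0141/0.1071 ≈ 0.1317
P(M1 | rejected) = 0.0204/0.1071 ≈ 0.1905
(Check: 0.4314+0.2465+0.1317+0.1905 = 1.0001.)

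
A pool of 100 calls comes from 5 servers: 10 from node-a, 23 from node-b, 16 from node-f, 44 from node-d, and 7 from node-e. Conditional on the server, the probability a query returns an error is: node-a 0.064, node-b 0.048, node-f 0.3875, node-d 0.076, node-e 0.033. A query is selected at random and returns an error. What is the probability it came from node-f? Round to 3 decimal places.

0.538

Compute prior × likelihood for every hypothesis:
  node-a: 0.1 × 0.064 = 0.0064
  node-b: 0.23 × 0.048 = 0.01104
  node-f: 0.16 × 0.3875 = 0.062
  node-d: 0.44 × 0.076 = 0.03344
  node-e: 0.07 × 0.033 = 0.00231
Normalizing constant = 0.11519.
P(node-f | evidence) = 0.062 / 0.11519 ≈ 0.538.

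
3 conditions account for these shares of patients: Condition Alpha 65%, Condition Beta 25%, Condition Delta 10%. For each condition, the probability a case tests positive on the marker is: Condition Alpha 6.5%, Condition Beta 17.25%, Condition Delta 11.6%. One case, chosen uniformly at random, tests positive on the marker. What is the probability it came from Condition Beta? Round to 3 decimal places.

By Bayes' rule, posterior ∝ prior × likelihood:
  Condition Alpha: 0.65 × 0.065 = 0.04225
  Condition Beta: 0.25 × 0.1725 = 0.043125
  Condition Delta: 0.1 × 0.116 = 0.0116
Total = 0.096975.
P(Condition Beta | evidence) = 0.043125 / 0.096975 ≈ 0.445.

0.445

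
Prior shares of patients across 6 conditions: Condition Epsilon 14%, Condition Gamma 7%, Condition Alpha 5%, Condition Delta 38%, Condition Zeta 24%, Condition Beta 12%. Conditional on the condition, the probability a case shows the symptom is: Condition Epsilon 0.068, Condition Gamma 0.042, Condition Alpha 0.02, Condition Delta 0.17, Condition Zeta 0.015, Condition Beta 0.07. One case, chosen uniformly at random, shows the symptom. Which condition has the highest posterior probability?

Condition Delta

By Bayes' rule, posterior ∝ prior × likelihood:
  Condition Epsilon: 0.14 × 0.068 = 0.00952
  Condition Gamma: 0.07 × 0.042 = 0.00294
  Condition Alpha: 0.05 × 0.02 = 0.001
  Condition Delta: 0.38 × 0.17 = 0.0646
  Condition Zeta: 0.24 × 0.015 = 0.0036
  Condition Beta: 0.12 × 0.07 = 0.0084
Total = 0.09006.
Largest term belongs to Condition Delta, so Condition Delta is most probable.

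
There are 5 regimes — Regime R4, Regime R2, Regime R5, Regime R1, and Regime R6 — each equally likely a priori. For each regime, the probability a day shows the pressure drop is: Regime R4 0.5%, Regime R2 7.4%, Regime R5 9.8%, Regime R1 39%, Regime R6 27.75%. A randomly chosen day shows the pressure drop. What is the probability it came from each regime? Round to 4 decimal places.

Regime R4 0.0059, Regime R2 0.0876, Regime R5 0.1160, Regime R1 0.4618, Regime R6 0.3286

Since the prior is uniform, the posterior is proportional to the likelihood:
  Regime R4: 0.005
  Regime R2: 0.074
  Regime R5: 0.098
  Regime R1: 0.39
  Regime R6: 0.2775
Total = 0.8445.
P(Regime R4 | drop) = 0.005/0.8445 ≈ 0.0059
P(Regime R2 | drop) = 0.074/0.8445 ≈ 0.0876
P(Regime R5 | drop) = 0.098/0.8445 ≈ 0.1160
P(Regime R1 | drop) = 0.39/0.8445 ≈ 0.4618
P(Regime R6 | drop) = 0.2775/0.8445 ≈ 0.3286
(Check: 0.0059+0.0876+0.1160+0.4618+0.3286 = 0.9999.)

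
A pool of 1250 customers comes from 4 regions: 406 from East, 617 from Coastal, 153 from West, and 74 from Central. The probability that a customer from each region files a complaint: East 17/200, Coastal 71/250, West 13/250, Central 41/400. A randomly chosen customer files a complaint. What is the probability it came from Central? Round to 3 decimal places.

Compute prior × likelihood for every hypothesis:
  East: 0.3248 × 0.085 = 0.027608
  Coastal: 0.4936 × 0.284 = 0.1401824
  West: 0.1224 × 0.052 = 0.0063648
  Central: 0.0592 × 0.1025 = 0.006068
Normalizing constant = 0.1802232.
P(Central | evidence) = 0.006068 / 0.1802232 ≈ 0.034.

0.034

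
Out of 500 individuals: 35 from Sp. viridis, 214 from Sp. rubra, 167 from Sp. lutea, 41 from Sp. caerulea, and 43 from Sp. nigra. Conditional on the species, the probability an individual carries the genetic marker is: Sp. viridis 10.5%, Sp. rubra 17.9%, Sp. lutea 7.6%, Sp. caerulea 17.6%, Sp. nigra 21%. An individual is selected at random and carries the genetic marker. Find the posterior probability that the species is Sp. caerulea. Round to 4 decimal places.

0.1017

By Bayes' rule, posterior ∝ prior × likelihood:
  Sp. viridis: 0.07 × 0.105 = 0.00735
  Sp. rubra: 0.428 × 0.179 = 0.076612
  Sp. lutea: 0.334 × 0.076 = 0.025384
  Sp. caerulea: 0.082 × 0.176 = 0.014432
  Sp. nigra: 0.086 × 0.21 = 0.01806
Normalizing constant = 0.141838.
P(Sp. caerulea | evidence) = 0.014432 / 0.141838 ≈ 0.1017.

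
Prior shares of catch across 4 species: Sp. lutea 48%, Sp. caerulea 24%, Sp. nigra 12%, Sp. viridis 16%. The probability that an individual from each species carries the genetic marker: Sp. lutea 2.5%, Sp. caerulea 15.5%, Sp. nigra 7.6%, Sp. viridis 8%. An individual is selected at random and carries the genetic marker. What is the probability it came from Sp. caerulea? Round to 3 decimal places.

0.523

Compute prior × likelihood for every hypothesis:
  Sp. lutea: 0.48 × 0.025 = 0.012
  Sp. caerulea: 0.24 × 0.155 = 0.0372
  Sp. nigra: 0.12 × 0.076 = 0.00912
  Sp. viridis: 0.16 × 0.08 = 0.0128
Sum = 0.07112.
P(Sp. caerulea | evidence) = 0.0372 / 0.07112 ≈ 0.523.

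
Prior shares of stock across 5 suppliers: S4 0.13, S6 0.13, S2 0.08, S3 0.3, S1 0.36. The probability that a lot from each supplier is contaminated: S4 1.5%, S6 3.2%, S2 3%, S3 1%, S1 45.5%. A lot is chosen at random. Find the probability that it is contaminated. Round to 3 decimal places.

Unnormalized posteriors (prior × likelihood):
  S4: 0.13 × 0.015 = 0.00195
  S6: 0.13 × 0.032 = 0.00416
  S2: 0.08 × 0.03 = 0.0024
  S3: 0.3 × 0.01 = 0.003
  S1: 0.36 × 0.455 = 0.1638
P(contaminated) = 0.00195 + 0.00416 + 0.0024 + 0.003 + 0.1638 = 0.17531 → 0.175.

0.175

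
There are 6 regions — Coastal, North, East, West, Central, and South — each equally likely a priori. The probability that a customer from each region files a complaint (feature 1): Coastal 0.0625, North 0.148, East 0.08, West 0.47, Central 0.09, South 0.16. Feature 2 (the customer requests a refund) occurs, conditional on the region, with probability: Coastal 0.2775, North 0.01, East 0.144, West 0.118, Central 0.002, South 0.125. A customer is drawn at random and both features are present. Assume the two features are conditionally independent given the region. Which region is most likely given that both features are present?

West

With a uniform prior (1/6 each), posterior ∝ likelihood:
  Coastal: 0.0625 × 0.2775 = 0.01734375
  North: 0.148 × 0.01 = 0.00148
  East: 0.08 × 0.144 = 0.01152
  West: 0.47 × 0.118 = 0.05546
  Central: 0.09 × 0.002 = 0.00018
  South: 0.16 × 0.125 = 0.02
Normalizing constant = 0.10598375.
Largest term belongs to West, so West is most probable.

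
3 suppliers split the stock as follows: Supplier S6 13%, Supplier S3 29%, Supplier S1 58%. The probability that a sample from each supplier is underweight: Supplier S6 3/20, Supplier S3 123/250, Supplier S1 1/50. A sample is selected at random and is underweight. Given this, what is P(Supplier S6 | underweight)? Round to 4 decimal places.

0.1122

Prior × likelihood for each hypothesis:
  Supplier S6: 0.13 × 0.15 = 0.0195
  Supplier S3: 0.29 × 0.492 = 0.14268
  Supplier S1: 0.58 × 0.02 = 0.0116
Sum = 0.17378.
P(Supplier S6 | evidence) = 0.0195 / 0.17378 ≈ 0.1122.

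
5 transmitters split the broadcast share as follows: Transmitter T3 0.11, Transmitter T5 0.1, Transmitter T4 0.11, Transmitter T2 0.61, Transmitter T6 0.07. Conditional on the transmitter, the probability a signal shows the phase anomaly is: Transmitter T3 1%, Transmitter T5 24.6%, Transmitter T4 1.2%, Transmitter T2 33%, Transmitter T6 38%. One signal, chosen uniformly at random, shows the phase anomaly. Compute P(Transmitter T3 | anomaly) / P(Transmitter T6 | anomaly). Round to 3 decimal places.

Compute prior × likelihood for every hypothesis:
  Transmitter T3: 0.11 × 0.01 = 0.0011
  Transmitter T5: 0.1 × 0.246 = 0.0246
  Transmitter T4: 0.11 × 0.012 = 0.00132
  Transmitter T2: 0.61 × 0.33 = 0.2013
  Transmitter T6: 0.07 × 0.38 = 0.0266
Sum = 0.25492.
The ratio is 0.0011 / 0.0266 (the normalizer cancels) = 0.041.

0.041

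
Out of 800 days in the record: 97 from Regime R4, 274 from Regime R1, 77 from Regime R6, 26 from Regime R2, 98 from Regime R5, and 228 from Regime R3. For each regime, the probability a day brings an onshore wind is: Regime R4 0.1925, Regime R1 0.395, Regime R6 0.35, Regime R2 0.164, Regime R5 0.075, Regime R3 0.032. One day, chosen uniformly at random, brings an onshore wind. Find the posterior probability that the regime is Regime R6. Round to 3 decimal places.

0.156

Prior × likelihood for each hypothesis:
  Regime R4: 0.12125 × 0.1925 = 0.023340625
  Regime R1: 0.3425 × 0.395 = 0.1352875
  Regime R6: 0.09625 × 0.35 = 0.0336875
  Regime R2: 0.0325 × 0.164 = 0.00533
  Regime R5: 0.1225 × 0.075 = 0.0091875
  Regime R3: 0.285 × 0.032 = 0.00912
Normalizing constant = 0.215953125.
P(Regime R6 | evidence) = 0.0336875 / 0.215953125 ≈ 0.156.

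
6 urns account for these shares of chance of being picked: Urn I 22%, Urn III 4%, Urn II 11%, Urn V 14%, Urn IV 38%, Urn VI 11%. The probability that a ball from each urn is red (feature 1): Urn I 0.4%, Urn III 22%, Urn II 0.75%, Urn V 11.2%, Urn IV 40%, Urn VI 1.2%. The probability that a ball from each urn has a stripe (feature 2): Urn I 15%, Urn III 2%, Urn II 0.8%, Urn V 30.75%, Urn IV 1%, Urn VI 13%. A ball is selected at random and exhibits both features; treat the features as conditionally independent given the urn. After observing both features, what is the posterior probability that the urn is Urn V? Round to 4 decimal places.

By Bayes' rule, posterior ∝ prior × likelihood:
  Urn I: 0.22 × 0.004 × 0.15 = 0.000132
  Urn III: 0.04 × 0.22 × 0.02 = 0.000176
  Urn II: 0.11 × 0.0075 × 0.008 = 0.0000066
  Urn V: 0.14 × 0.112 × 0.3075 = 0.0048216
  Urn IV: 0.38 × 0.4 × 0.01 = 0.00152
  Urn VI: 0.11 × 0.012 × 0.13 = 0.0001716
Total = 0.0068278.
P(Urn V | evidence) = 0.0048216 / 0.0068278 ≈ 0.7062.

0.7062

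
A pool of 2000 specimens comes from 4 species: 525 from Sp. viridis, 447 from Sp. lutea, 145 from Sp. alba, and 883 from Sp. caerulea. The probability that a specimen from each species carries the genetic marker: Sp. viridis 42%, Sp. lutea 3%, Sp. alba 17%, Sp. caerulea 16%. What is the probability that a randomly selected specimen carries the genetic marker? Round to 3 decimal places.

0.200

Unnormalized posteriors (prior × likelihood):
  Sp. viridis: 0.2625 × 0.42 = 0.11025
  Sp. lutea: 0.2235 × 0.03 = 0.006705
  Sp. alba: 0.0725 × 0.17 = 0.012325
  Sp. caerulea: 0.4415 × 0.16 = 0.07064
P(marker) = 0.11025 + 0.006705 + 0.012325 + 0.07064 = 0.19992 → 0.200.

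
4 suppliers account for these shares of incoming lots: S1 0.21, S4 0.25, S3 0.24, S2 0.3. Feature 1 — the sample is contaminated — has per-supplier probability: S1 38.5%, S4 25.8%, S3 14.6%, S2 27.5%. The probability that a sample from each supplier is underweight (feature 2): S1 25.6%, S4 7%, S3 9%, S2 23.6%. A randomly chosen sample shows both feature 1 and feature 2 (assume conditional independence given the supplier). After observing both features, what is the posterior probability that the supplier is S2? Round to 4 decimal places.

0.4070

Unnormalized posteriors (prior × likelihood):
  S1: 0.21 × 0.385 × 0.256 = 0.0206976
  S4: 0.25 × 0.258 × 0.07 = 0.004515
  S3: 0.24 × 0.146 × 0.09 = 0.0031536
  S2: 0.3 × 0.275 × 0.236 = 0.01947
Total = 0.0478362.
P(S2 | evidence) = 0.01947 / 0.0478362 ≈ 0.4070.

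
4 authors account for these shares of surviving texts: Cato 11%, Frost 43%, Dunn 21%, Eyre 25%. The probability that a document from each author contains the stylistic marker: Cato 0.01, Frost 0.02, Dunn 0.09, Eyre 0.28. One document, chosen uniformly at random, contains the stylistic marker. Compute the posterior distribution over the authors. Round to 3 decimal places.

Prior × likelihood for each hypothesis:
  Cato: 0.11 × 0.01 = 0.0011
  Frost: 0.43 × 0.02 = 0.0086
  Dunn: 0.21 × 0.09 = 0.0189
  Eyre: 0.25 × 0.28 = 0.07
Sum = 0.0986.
P(Cato | marker) = 0.0011/0.0986 ≈ 0.011
P(Frost | marker) = 0.0086/0.0986 ≈ 0.087
P(Dunn | marker) = 0.0189/0.0986 ≈ 0.192
P(Eyre | marker) = 0.07/0.0986 ≈ 0.710
(Check: 0.011+0.087+0.192+0.710 = 1.000.)

Cato 0.011, Frost 0.087, Dunn 0.192, Eyre 0.710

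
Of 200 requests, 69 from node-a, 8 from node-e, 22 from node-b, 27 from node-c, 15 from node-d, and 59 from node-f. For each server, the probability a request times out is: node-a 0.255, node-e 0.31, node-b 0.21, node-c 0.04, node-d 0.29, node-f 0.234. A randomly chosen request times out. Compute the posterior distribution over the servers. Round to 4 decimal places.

node-a 0.4005, node-e 0.0565, node-b 0.1052, node-c 0.0246, node-d 0.0990, node-f 0.3143

Unnormalized posteriors (prior × likelihood):
  node-a: 0.345 × 0.255 = 0.087975
  node-e: 0.04 × 0.31 = 0.0124
  node-b: 0.11 × 0.21 = 0.0231
  node-c: 0.135 × 0.04 = 0.0054
  node-d: 0.075 × 0.29 = 0.02175
  node-f: 0.295 × 0.234 = 0.06903
Sum = 0.219655.
P(node-a | timeout) = 0.087975/0.219655 ≈ 0.4005
P(node-e | timeout) = 0.0124/0.219655 ≈ 0.0565
P(node-b | timeout) = 0.0231/0.219655 ≈ 0.1052
P(node-c | timeout) = 0.0054/0.219655 ≈ 0.0246
P(node-d | timeout) = 0.02175/0.219655 ≈ 0.0990
P(node-f | timeout) = 0.06903/0.219655 ≈ 0.3143
(Check: 0.4005+0.0565+0.1052+0.0246+0.0990+0.3143 = 1.0001.)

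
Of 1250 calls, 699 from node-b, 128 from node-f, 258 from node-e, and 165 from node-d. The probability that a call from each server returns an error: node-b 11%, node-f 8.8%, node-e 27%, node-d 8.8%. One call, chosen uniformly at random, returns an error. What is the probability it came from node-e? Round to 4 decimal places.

0.4042

Compute prior × likelihood for every hypothesis:
  node-b: 0.5592 × 0.11 = 0.061512
  node-f: 0.1024 × 0.088 = 0.0090112
  node-e: 0.2064 × 0.27 = 0.055728
  node-d: 0.132 × 0.088 = 0.011616
Sum = 0.1378672.
P(node-e | evidence) = 0.055728 / 0.1378672 ≈ 0.4042.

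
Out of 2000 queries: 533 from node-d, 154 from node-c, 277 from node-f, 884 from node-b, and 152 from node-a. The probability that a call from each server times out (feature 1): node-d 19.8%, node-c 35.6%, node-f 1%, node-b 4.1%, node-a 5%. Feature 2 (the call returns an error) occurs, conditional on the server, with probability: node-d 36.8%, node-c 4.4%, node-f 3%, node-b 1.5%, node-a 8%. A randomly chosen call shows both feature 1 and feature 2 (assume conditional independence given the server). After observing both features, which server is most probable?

node-d

Prior × likelihood for each hypothesis:
  node-d: 0.2665 × 0.198 × 0.368 = 0.019418256
  node-c: 0.077 × 0.356 × 0.044 = 0.001206128
  node-f: 0.1385 × 0.01 × 0.03 = 0.00004155
  node-b: 0.442 × 0.041 × 0.015 = 0.00027183
  node-a: 0.076 × 0.05 × 0.08 = 0.000304
Sum = 0.021241764.
Largest term belongs to node-d, so node-d is most probable.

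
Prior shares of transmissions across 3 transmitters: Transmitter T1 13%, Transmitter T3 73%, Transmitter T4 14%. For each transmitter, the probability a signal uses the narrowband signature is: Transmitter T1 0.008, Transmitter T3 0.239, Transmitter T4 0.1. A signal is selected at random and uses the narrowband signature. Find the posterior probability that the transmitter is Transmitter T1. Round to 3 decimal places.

Compute prior × likelihood for every hypothesis:
  Transmitter T1: 0.13 × 0.008 = 0.00104
  Transmitter T3: 0.73 × 0.239 = 0.17447
  Transmitter T4: 0.14 × 0.1 = 0.014
Total = 0.18951.
P(Transmitter T1 | evidence) = 0.00104 / 0.18951 ≈ 0.005.

0.005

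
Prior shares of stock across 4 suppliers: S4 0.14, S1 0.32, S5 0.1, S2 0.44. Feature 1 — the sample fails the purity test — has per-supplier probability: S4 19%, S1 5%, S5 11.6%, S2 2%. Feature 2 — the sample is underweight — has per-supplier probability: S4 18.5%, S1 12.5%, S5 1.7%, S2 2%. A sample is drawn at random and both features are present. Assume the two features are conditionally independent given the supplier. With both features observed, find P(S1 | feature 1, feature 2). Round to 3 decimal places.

0.274

Unnormalized posteriors (prior × likelihood):
  S4: 0.14 × 0.19 × 0.185 = 0.004921
  S1: 0.32 × 0.05 × 0.125 = 0.002
  S5: 0.1 × 0.116 × 0.017 = 0.0001972
  S2: 0.44 × 0.02 × 0.02 = 0.000176
Normalizing constant = 0.0072942.
P(S1 | evidence) = 0.002 / 0.0072942 ≈ 0.274.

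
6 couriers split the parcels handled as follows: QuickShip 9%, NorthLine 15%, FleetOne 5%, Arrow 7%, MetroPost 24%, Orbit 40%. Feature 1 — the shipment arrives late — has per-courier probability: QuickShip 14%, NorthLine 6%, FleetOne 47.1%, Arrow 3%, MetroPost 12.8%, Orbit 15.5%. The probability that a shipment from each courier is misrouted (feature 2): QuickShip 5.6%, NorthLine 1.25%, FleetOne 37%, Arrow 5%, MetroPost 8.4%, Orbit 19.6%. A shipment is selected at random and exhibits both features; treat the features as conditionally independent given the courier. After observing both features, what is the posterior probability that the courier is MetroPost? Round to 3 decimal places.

Compute prior × likelihood for every hypothesis:
  QuickShip: 0.09 × 0.14 × 0.056 = 0.0007056
  NorthLine: 0.15 × 0.06 × 0.0125 = 0.0001125
  FleetOne: 0.05 × 0.471 × 0.37 = 0.0087135
  Arrow: 0.07 × 0.03 × 0.05 = 0.000105
  MetroPost: 0.24 × 0.128 × 0.084 = 0.00258048
  Orbit: 0.4 × 0.155 × 0.196 = 0.012152
Sum = 0.02436908.
P(MetroPost | evidence) = 0.00258048 / 0.02436908 ≈ 0.106.

0.106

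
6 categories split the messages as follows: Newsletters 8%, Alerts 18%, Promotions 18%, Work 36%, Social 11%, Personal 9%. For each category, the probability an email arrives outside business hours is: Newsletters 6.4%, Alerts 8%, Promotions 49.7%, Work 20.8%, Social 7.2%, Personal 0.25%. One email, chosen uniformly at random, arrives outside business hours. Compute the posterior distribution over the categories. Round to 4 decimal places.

Prior × likelihood for each hypothesis:
  Newsletters: 0.08 × 0.064 = 0.00512
  Alerts: 0.18 × 0.08 = 0.0144
  Promotions: 0.18 × 0.497 = 0.08946
  Work: 0.36 × 0.208 = 0.07488
  Social: 0.11 × 0.072 = 0.00792
  Personal: 0.09 × 0.0025 = 0.000225
Normalizing constant = 0.192005.
P(Newsletters | off-hours) = 0.00512/0.192005 ≈ 0.0267
P(Alerts | off-hours) = 0.0144/0.192005 ≈ 0.0750
P(Promotions | off-hours) = 0.08946/0.192005 ≈ 0.4659
P(Work | off-hours) = 0.07488/0.192005 ≈ 0.3900
P(Social | off-hours) = 0.00792/0.192005 ≈ 0.0412
P(Personal | off-hours) = 0.000225/0.192005 ≈ 0.0012
(Check: 0.0267+0.0750+0.4659+0.3900+0.0412+0.0012 = 1.0000.)

Newsletters 0.0267, Alerts 0.0750, Promotions 0.4659, Work 0.3900, Social 0.0412, Personal 0.0012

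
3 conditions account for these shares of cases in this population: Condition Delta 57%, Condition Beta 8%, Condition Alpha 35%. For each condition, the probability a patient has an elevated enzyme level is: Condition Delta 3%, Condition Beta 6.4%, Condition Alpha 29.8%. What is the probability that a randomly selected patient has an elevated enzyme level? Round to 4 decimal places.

By Bayes' rule, posterior ∝ prior × likelihood:
  Condition Delta: 0.57 × 0.03 = 0.0171
  Condition Beta: 0.08 × 0.064 = 0.00512
  Condition Alpha: 0.35 × 0.298 = 0.1043
P(elevated) = 0.0171 + 0.00512 + 0.1043 = 0.12652 → 0.1265.

0.1265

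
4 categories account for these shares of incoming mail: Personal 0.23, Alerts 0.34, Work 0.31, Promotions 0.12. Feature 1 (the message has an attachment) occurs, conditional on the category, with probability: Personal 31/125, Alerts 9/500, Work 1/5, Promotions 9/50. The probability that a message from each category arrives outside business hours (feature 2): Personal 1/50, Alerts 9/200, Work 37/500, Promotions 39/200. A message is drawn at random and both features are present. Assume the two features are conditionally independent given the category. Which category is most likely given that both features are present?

Work

Compute prior × likelihood for every hypothesis:
  Personal: 0.23 × 0.248 × 0.02 = 0.0011408
  Alerts: 0.34 × 0.018 × 0.045 = 0.0002754
  Work: 0.31 × 0.2 × 0.074 = 0.004588
  Promotions: 0.12 × 0.18 × 0.195 = 0.004212
Sum = 0.0102162.
Largest term belongs to Work, so Work is most probable.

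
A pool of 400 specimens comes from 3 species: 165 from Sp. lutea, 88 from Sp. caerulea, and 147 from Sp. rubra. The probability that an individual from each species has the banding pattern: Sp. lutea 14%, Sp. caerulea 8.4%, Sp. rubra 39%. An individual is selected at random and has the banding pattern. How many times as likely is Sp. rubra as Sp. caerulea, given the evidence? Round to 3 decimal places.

7.756

By Bayes' rule, posterior ∝ prior × likelihood:
  Sp. lutea: 0.4125 × 0.14 = 0.05775
  Sp. caerulea: 0.22 × 0.084 = 0.01848
  Sp. rubra: 0.3675 × 0.39 = 0.143325
Normalizing constant = 0.219555.
The ratio is 0.143325 / 0.01848 (the normalizer cancels) = 7.756.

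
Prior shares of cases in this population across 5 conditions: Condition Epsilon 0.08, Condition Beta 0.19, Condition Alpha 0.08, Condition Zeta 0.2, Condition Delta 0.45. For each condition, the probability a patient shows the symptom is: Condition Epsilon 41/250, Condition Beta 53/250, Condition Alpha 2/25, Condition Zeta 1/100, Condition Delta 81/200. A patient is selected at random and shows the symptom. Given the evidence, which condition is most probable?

Compute prior × likelihood for every hypothesis:
  Condition Epsilon: 0.08 × 0.164 = 0.01312
  Condition Beta: 0.19 × 0.212 = 0.04028
  Condition Alpha: 0.08 × 0.08 = 0.0064
  Condition Zeta: 0.2 × 0.01 = 0.002
  Condition Delta: 0.45 × 0.405 = 0.18225
Total = 0.24405.
Largest term belongs to Condition Delta, so Condition Delta is most probable.

Condition Delta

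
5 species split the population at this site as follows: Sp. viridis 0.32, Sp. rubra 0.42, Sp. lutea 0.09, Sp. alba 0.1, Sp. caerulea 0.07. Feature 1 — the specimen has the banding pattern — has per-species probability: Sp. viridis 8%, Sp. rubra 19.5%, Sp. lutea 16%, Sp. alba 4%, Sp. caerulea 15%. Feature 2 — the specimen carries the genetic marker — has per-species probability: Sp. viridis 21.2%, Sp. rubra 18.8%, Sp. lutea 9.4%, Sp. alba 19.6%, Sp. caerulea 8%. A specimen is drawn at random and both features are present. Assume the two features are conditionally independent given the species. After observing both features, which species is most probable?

Sp. rubra

Compute prior × likelihood for every hypothesis:
  Sp. viridis: 0.32 × 0.08 × 0.212 = 0.0054272
  Sp. rubra: 0.42 × 0.195 × 0.188 = 0.0153972
  Sp. lutea: 0.09 × 0.16 × 0.094 = 0.0013536
  Sp. alba: 0.1 × 0.04 × 0.196 = 0.000784
  Sp. caerulea: 0.07 × 0.15 × 0.08 = 0.00084
Total = 0.023802.
Largest term belongs to Sp. rubra, so Sp. rubra is most probable.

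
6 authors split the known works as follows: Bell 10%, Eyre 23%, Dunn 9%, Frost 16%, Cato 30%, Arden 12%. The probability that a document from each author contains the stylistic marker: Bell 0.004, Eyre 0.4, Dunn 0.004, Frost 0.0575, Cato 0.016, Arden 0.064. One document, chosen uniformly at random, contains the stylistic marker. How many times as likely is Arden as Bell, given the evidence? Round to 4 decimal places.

Unnormalized posteriors (prior × likelihood):
  Bell: 0.1 × 0.004 = 0.0004
  Eyre: 0.23 × 0.4 = 0.092
  Dunn: 0.09 × 0.004 = 0.00036
  Frost: 0.16 × 0.0575 = 0.0092
  Cato: 0.3 × 0.016 = 0.0048
  Arden: 0.12 × 0.064 = 0.00768
Normalizing constant = 0.11444.
The ratio is 0.00768 / 0.0004 (the normalizer cancels) = 19.2000.

19.2000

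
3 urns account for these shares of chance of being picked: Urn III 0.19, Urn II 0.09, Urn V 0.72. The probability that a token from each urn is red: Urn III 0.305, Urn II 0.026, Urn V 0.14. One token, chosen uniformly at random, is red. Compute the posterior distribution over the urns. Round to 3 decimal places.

Prior × likelihood for each hypothesis:
  Urn III: 0.19 × 0.305 = 0.05795
  Urn II: 0.09 × 0.026 = 0.00234
  Urn V: 0.72 × 0.14 = 0.1008
Sum = 0.16109.
P(Urn III | red) = 0.05795/0.16109 ≈ 0.360
P(Urn II | red) = 0.00234/0.16109 ≈ 0.015
P(Urn V | red) = 0.1008/0.16109 ≈ 0.626

Urn III 0.360, Urn II 0.015, Urn V 0.626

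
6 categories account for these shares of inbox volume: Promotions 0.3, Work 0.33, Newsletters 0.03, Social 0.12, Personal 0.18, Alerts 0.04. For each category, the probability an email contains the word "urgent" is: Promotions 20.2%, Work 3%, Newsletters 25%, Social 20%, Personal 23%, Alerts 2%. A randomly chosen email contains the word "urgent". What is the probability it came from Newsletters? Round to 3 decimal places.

Unnormalized posteriors (prior × likelihood):
  Promotions: 0.3 × 0.202 = 0.0606
  Work: 0.33 × 0.03 = 0.0099
  Newsletters: 0.03 × 0.25 = 0.0075
  Social: 0.12 × 0.2 = 0.024
  Personal: 0.18 × 0.23 = 0.0414
  Alerts: 0.04 × 0.02 = 0.0008
Total = 0.1442.
P(Newsletters | evidence) = 0.0075 / 0.1442 ≈ 0.052.

0.052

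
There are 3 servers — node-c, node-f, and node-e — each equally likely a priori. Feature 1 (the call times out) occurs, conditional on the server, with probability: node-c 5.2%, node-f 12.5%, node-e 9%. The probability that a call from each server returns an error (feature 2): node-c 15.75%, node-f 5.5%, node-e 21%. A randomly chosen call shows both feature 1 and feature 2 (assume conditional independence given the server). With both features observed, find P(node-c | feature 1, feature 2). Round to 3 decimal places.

With a uniform prior (1/3 each), posterior ∝ likelihood:
  node-c: 0.052 × 0.1575 = 0.00819
  node-f: 0.125 × 0.055 = 0.006875
  node-e: 0.09 × 0.21 = 0.0189
Normalizing constant = 0.033965.
P(node-c | evidence) = 0.00819 / 0.033965 ≈ 0.241.

0.241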